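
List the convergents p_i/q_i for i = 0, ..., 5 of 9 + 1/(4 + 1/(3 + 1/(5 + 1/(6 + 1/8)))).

9/1, 37/4, 120/13, 637/69, 3942/427, 32173/3485

Using the convergent recurrence p_i = a_i*p_{i-1} + p_{i-2}, q_i = a_i*q_{i-1} + q_{i-2} with p_{-2}=0, p_{-1}=1, q_{-2}=1, q_{-1}=0:
  i=0: a_0=9, p_0 = 9*1 + 0 = 9, q_0 = 9*0 + 1 = 1.
  i=1: a_1=4, p_1 = 4*9 + 1 = 37, q_1 = 4*1 + 0 = 4.
  i=2: a_2=3, p_2 = 3*37 + 9 = 120, q_2 = 3*4 + 1 = 13.
  i=3: a_3=5, p_3 = 5*120 + 37 = 637, q_3 = 5*13 + 4 = 69.
  i=4: a_4=6, p_4 = 6*637 + 120 = 3942, q_4 = 6*69 + 13 = 427.
  i=5: a_5=8, p_5 = 8*3942 + 637 = 32173, q_5 = 8*427 + 69 = 3485.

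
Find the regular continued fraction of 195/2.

Run the Euclidean algorithm on 195 and 2; the successive quotients are the partial quotients a_0, a_1, ... (each step inverts the fractional part left over by the previous one):
  195 = 97*2 + 1, so a_0 = 97.
  2 = 2*1 + 0, so a_1 = 2.
The remainder reaches 0 after 2 divisions, so the expansion has 2 partial quotients, read off in order.

[97; 2]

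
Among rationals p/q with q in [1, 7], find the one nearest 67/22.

3/1

Expand x = 67/22 as a continued fraction with the Euclidean algorithm:
  67 = 3*22 + 1, so a_0 = 3.
  22 = 22*1 + 0, so a_1 = 22.
so x = [3; 22].
Convergents (p_i = a_i*p_{i-1} + p_{i-2}, q_i = a_i*q_{i-1} + q_{i-2} with p_{-2}=0, p_{-1}=1, q_{-2}=1, q_{-1}=0), until the denominator exceeds 7:
  i=0: a_0=3, p_0 = 3*1 + 0 = 3, q_0 = 3*0 + 1 = 1.
  i=1: a_1=22, p_1 = 22*3 + 1 = 67, q_1 = 22*1 + 0 = 22.
q_1 = 22 > 7, so the last convergent with denominator <= 7 is p_0/q_0 = 3/1.
The closest fraction with denominator <= 7 is either p_0/q_0 or the intermediate fraction (k*p_0 + p_{-1})/(k*q_0 + q_{-1}) with the largest k >= 1 whose denominator stays <= 7; these approach x as k grows, and every other convergent or intermediate fraction in range is farther away.
Largest k: floor((7 - q_{-1})/q_0) = floor((7 - 0)/1) = 7 (using the seeds p_{-1} = 1, q_{-1} = 0).
That gives (7*3 + 1)/(7*1 + 0) = 22/7.
Compare the errors: |x - 3/1| = |67*1 - 3*22|/(22*1) = 1/22, and |x - 22/7| = |67*7 - 22*22|/(22*7) = 15/154.
Cross-multiplying, 1*154 = 154 < 330 = 15*22, so 1/22 is smaller: the convergent 3/1 is closer to x than 22/7.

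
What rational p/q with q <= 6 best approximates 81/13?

25/4

Expand x = 81/13 as a continued fraction with the Euclidean algorithm:
  81 = 6*13 + 3, so a_0 = 6.
  13 = 4*3 + 1, so a_1 = 4.
  3 = 3*1 + 0, so a_2 = 3.
so x = [6; 4, 3].
Convergents (p_i = a_i*p_{i-1} + p_{i-2}, q_i = a_i*q_{i-1} + q_{i-2} with p_{-2}=0, p_{-1}=1, q_{-2}=1, q_{-1}=0), until the denominator exceeds 6:
  i=0: a_0=6, p_0 = 6*1 + 0 = 6, q_0 = 6*0 + 1 = 1.
  i=1: a_1=4, p_1 = 4*6 + 1 = 25, q_1 = 4*1 + 0 = 4.
  i=2: a_2=3, p_2 = 3*25 + 6 = 81, q_2 = 3*4 + 1 = 13.
q_2 = 13 > 6, so the last convergent with denominator <= 6 is p_1/q_1 = 25/4.
The closest fraction with denominator <= 6 is either p_1/q_1 or the intermediate fraction (k*p_1 + p_0)/(k*q_1 + q_0) with the largest k >= 1 whose denominator stays <= 6; these approach x as k grows, and every other convergent or intermediate fraction in range is farther away.
Largest k: floor((6 - q_0)/q_1) = floor((6 - 1)/4) = 1.
That gives (1*25 + 6)/(1*4 + 1) = 31/5.
Compare the errors: |x - 25/4| = |81*4 - 25*13|/(13*4) = 1/52, and |x - 31/5| = |81*5 - 31*13|/(13*5) = 2/65.
Cross-multiplying, 1*65 = 65 < 104 = 2*52, so 1/52 is smaller: the convergent 25/4 is closer to x than 31/5.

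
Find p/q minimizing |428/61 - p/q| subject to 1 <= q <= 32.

Expand x = 428/61 as a continued fraction with the Euclidean algorithm:
  428 = 7*61 + 1, so a_0 = 7.
  61 = 61*1 + 0, so a_1 = 61.
so x = [7; 61].
Convergents (p_i = a_i*p_{i-1} + p_{i-2}, q_i = a_i*q_{i-1} + q_{i-2} with p_{-2}=0, p_{-1}=1, q_{-2}=1, q_{-1}=0), until the denominator exceeds 32:
  i=0: a_0=7, p_0 = 7*1 + 0 = 7, q_0 = 7*0 + 1 = 1.
  i=1: a_1=61, p_1 = 61*7 + 1 = 428, q_1 = 61*1 + 0 = 61.
q_1 = 61 > 32, so the last convergent with denominator <= 32 is p_0/q_0 = 7/1.
The closest fraction with denominator <= 32 is either p_0/q_0 or the intermediate fraction (k*p_0 + p_{-1})/(k*q_0 + q_{-1}) with the largest k >= 1 whose denominator stays <= 32; these approach x as k grows, and every other convergent or intermediate fraction in range is farther away.
Largest k: floor((32 - q_{-1})/q_0) = floor((32 - 0)/1) = 32 (using the seeds p_{-1} = 1, q_{-1} = 0).
That gives (32*7 + 1)/(32*1 + 0) = 225/32.
Compare the errors: |x - 7/1| = |428*1 - 7*61|/(61*1) = 1/61, and |x - 225/32| = |428*32 - 225*61|/(61*32) = 29/1952.
Cross-multiplying, 29*61 = 1769 < 1952 = 1*1952, so 29/1952 is smaller: the intermediate fraction 225/32 is closer to x than 7/1.

225/32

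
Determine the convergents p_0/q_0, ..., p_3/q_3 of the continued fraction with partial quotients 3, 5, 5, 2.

3/1, 16/5, 83/26, 182/57

Using the convergent recurrence p_i = a_i*p_{i-1} + p_{i-2}, q_i = a_i*q_{i-1} + q_{i-2} with p_{-2}=0, p_{-1}=1, q_{-2}=1, q_{-1}=0:
  i=0: a_0=3, p_0 = 3*1 + 0 = 3, q_0 = 3*0 + 1 = 1.
  i=1: a_1=5, p_1 = 5*3 + 1 = 16, q_1 = 5*1 + 0 = 5.
  i=2: a_2=5, p_2 = 5*16 + 3 = 83, q_2 = 5*5 + 1 = 26.
  i=3: a_3=2, p_3 = 2*83 + 16 = 182, q_3 = 2*26 + 5 = 57.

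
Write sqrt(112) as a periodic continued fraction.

[10; (1, 1, 2, 1, 1, 20)]

Write x_i = (sqrt(112) + m_i)/d_i with (m_0, d_0) = (0, 1). a_0 = floor(sqrt(112)) = 10, since 10^2 = 100 <= 112 < 121 = 11^2.
Iterate m_{i+1} = d_i*a_i - m_i, d_{i+1} = (112 - m_{i+1}^2)/d_i, a_{i+1} = floor((a_0 + m_{i+1})/d_{i+1}):
  m_1 = 1*10 - 0 = 10, d_1 = (112 - 10^2)/1 = 12/1 = 12, a_1 = floor((10 + 10)/12) = 1.
  m_2 = 12*1 - 10 = 2, d_2 = (112 - 2^2)/12 = 108/12 = 9, a_2 = floor((10 + 2)/9) = 1.
  m_3 = 9*1 - 2 = 7, d_3 = (112 - 7^2)/9 = 63/9 = 7, a_3 = floor((10 + 7)/7) = 2.
  m_4 = 7*2 - 7 = 7, d_4 = (112 - 7^2)/7 = 63/7 = 9, a_4 = floor((10 + 7)/9) = 1.
  m_5 = 9*1 - 7 = 2, d_5 = (112 - 2^2)/9 = 108/9 = 12, a_5 = floor((10 + 2)/12) = 1.
  m_6 = 12*1 - 2 = 10, d_6 = (112 - 10^2)/12 = 12/12 = 1, a_6 = floor((10 + 10)/1) = 20.
  m_7 = 1*20 - 10 = 10, d_7 = (112 - 10^2)/1 = 12/1 = 12: (m_7, d_7) = (m_1, d_1) = (10, 12), so from here the quotients repeat a_1, ..., a_6; the period length is 6.
Hence the expansion of sqrt(112) is a_0 = 10 followed by the repeating block 1, 1, 2, 1, 1, 20 (period 6).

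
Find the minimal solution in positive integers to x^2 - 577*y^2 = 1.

(x, y) = (1153, 48)

First expand sqrt(577) as a continued fraction. With x_i = (sqrt(577) + m_i)/d_i and (m_0, d_0) = (0, 1): a_0 = floor(sqrt(577)) = 24, since 24^2 = 576 <= 577 < 625 = 25^2.
Iterate m_{i+1} = d_i*a_i - m_i, d_{i+1} = (577 - m_{i+1}^2)/d_i, a_{i+1} = floor((a_0 + m_{i+1})/d_{i+1}):
  m_1 = 1*24 - 0 = 24, d_1 = (577 - 24^2)/1 = 1/1 = 1, a_1 = floor((24 + 24)/1) = 48.
  m_2 = 1*48 - 24 = 24, d_2 = (577 - 24^2)/1 = 1/1 = 1: (m_2, d_2) = (m_1, d_1) = (24, 1), so from here the quotient a_1 repeats; the period length is 1.
So sqrt(577) = [24; (48)] with period length k = 1.
k is odd, so (p_{k-1}, q_{k-1}) only solves x^2 - 577y^2 = -1 and the fundamental solution of x^2 - 577y^2 = 1 is (p_{2k-1}, q_{2k-1}) = (p_1, q_1); compute convergents through index 1, running through the period twice.
Convergents (p_i = a_i*p_{i-1} + p_{i-2}, q_i = a_i*q_{i-1} + q_{i-2} with p_{-2}=0, p_{-1}=1, q_{-2}=1, q_{-1}=0):
  i=0: a_0=24, p_0 = 24*1 + 0 = 24, q_0 = 24*0 + 1 = 1.
  i=1: a_1=48, p_1 = 48*24 + 1 = 1153, q_1 = 48*1 + 0 = 48.
Indeed p_0^2 - 577*q_0^2 = 576 - 577 = -1, not +1.
Check: 1153^2 - 577*48^2 = 1329409 - 1329408 = 1, so (x, y) = (1153, 48) solves the equation, and by the theorem it is the least positive solution.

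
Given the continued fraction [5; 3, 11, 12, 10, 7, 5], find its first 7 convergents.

Using the convergent recurrence p_i = a_i*p_{i-1} + p_{i-2}, q_i = a_i*q_{i-1} + q_{i-2} with p_{-2}=0, p_{-1}=1, q_{-2}=1, q_{-1}=0:
  i=0: a_0=5, p_0 = 5*1 + 0 = 5, q_0 = 5*0 + 1 = 1.
  i=1: a_1=3, p_1 = 3*5 + 1 = 16, q_1 = 3*1 + 0 = 3.
  i=2: a_2=11, p_2 = 11*16 + 5 = 181, q_2 = 11*3 + 1 = 34.
  i=3: a_3=12, p_3 = 12*181 + 16 = 2188, q_3 = 12*34 + 3 = 411.
  i=4: a_4=10, p_4 = 10*2188 + 181 = 22061, q_4 = 10*411 + 34 = 4144.
  i=5: a_5=7, p_5 = 7*22061 + 2188 = 156615, q_5 = 7*4144 + 411 = 29419.
  i=6: a_6=5, p_6 = 5*156615 + 22061 = 805136, q_6 = 5*29419 + 4144 = 151239.

5/1, 16/3, 181/34, 2188/411, 22061/4144, 156615/29419, 805136/151239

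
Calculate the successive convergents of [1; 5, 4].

1/1, 6/5, 25/21

Using the convergent recurrence p_i = a_i*p_{i-1} + p_{i-2}, q_i = a_i*q_{i-1} + q_{i-2} with p_{-2}=0, p_{-1}=1, q_{-2}=1, q_{-1}=0:
  i=0: a_0=1, p_0 = 1*1 + 0 = 1, q_0 = 1*0 + 1 = 1.
  i=1: a_1=5, p_1 = 5*1 + 1 = 6, q_1 = 5*1 + 0 = 5.
  i=2: a_2=4, p_2 = 4*6 + 1 = 25, q_2 = 4*5 + 1 = 21.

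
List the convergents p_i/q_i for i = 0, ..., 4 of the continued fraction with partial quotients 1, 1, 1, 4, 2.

1/1, 2/1, 3/2, 14/9, 31/20

Using the convergent recurrence p_i = a_i*p_{i-1} + p_{i-2}, q_i = a_i*q_{i-1} + q_{i-2} with p_{-2}=0, p_{-1}=1, q_{-2}=1, q_{-1}=0:
  i=0: a_0=1, p_0 = 1*1 + 0 = 1, q_0 = 1*0 + 1 = 1.
  i=1: a_1=1, p_1 = 1*1 + 1 = 2, q_1 = 1*1 + 0 = 1.
  i=2: a_2=1, p_2 = 1*2 + 1 = 3, q_2 = 1*1 + 1 = 2.
  i=3: a_3=4, p_3 = 4*3 + 2 = 14, q_3 = 4*2 + 1 = 9.
  i=4: a_4=2, p_4 = 2*14 + 3 = 31, q_4 = 2*9 + 2 = 20.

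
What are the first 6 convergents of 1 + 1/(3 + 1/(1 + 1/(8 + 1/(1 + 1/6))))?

1/1, 4/3, 5/4, 44/35, 49/39, 338/269

Using the convergent recurrence p_i = a_i*p_{i-1} + p_{i-2}, q_i = a_i*q_{i-1} + q_{i-2} with p_{-2}=0, p_{-1}=1, q_{-2}=1, q_{-1}=0:
  i=0: a_0=1, p_0 = 1*1 + 0 = 1, q_0 = 1*0 + 1 = 1.
  i=1: a_1=3, p_1 = 3*1 + 1 = 4, q_1 = 3*1 + 0 = 3.
  i=2: a_2=1, p_2 = 1*4 + 1 = 5, q_2 = 1*3 + 1 = 4.
  i=3: a_3=8, p_3 = 8*5 + 4 = 44, q_3 = 8*4 + 3 = 35.
  i=4: a_4=1, p_4 = 1*44 + 5 = 49, q_4 = 1*35 + 4 = 39.
  i=5: a_5=6, p_5 = 6*49 + 44 = 338, q_5 = 6*39 + 35 = 269.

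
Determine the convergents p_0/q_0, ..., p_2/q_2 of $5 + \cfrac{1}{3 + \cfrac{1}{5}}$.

5/1, 16/3, 85/16

Using the convergent recurrence p_i = a_i*p_{i-1} + p_{i-2}, q_i = a_i*q_{i-1} + q_{i-2} with p_{-2}=0, p_{-1}=1, q_{-2}=1, q_{-1}=0:
  i=0: a_0=5, p_0 = 5*1 + 0 = 5, q_0 = 5*0 + 1 = 1.
  i=1: a_1=3, p_1 = 3*5 + 1 = 16, q_1 = 3*1 + 0 = 3.
  i=2: a_2=5, p_2 = 5*16 + 5 = 85, q_2 = 5*3 + 1 = 16.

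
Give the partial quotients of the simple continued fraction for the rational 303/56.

[5; 2, 2, 3, 3]

Run the Euclidean algorithm on 303 and 56; the successive quotients are the partial quotients a_0, a_1, ... (each step inverts the fractional part left over by the previous one):
  303 = 5*56 + 23, so a_0 = 5.
  56 = 2*23 + 10, so a_1 = 2.
  23 = 2*10 + 3, so a_2 = 2.
  10 = 3*3 + 1, so a_3 = 3.
  3 = 3*1 + 0, so a_4 = 3.
The remainder reaches 0 after 5 divisions, so the expansion has 5 partial quotients, read off in order.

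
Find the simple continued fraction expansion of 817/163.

[5; 81, 2]

Run the Euclidean algorithm on 817 and 163; the successive quotients are the partial quotients a_0, a_1, ... (each step inverts the fractional part left over by the previous one):
  817 = 5*163 + 2, so a_0 = 5.
  163 = 81*2 + 1, so a_1 = 81.
  2 = 2*1 + 0, so a_2 = 2.
The remainder reaches 0 after 3 divisions, so the expansion has 3 partial quotients, read off in order.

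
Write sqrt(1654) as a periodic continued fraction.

Write x_i = (sqrt(1654) + m_i)/d_i with (m_0, d_0) = (0, 1). a_0 = floor(sqrt(1654)) = 40, since 40^2 = 1600 <= 1654 < 1681 = 41^2.
Iterate m_{i+1} = d_i*a_i - m_i, d_{i+1} = (1654 - m_{i+1}^2)/d_i, a_{i+1} = floor((a_0 + m_{i+1})/d_{i+1}):
  m_1 = 1*40 - 0 = 40, d_1 = (1654 - 40^2)/1 = 54/1 = 54, a_1 = floor((40 + 40)/54) = 1.
  m_2 = 54*1 - 40 = 14, d_2 = (1654 - 14^2)/54 = 1458/54 = 27, a_2 = floor((40 + 14)/27) = 2.
  m_3 = 27*2 - 14 = 40, d_3 = (1654 - 40^2)/27 = 54/27 = 2, a_3 = floor((40 + 40)/2) = 40.
  m_4 = 2*40 - 40 = 40, d_4 = (1654 - 40^2)/2 = 54/2 = 27, a_4 = floor((40 + 40)/27) = 2.
  m_5 = 27*2 - 40 = 14, d_5 = (1654 - 14^2)/27 = 1458/27 = 54, a_5 = floor((40 + 14)/54) = 1.
  m_6 = 54*1 - 14 = 40, d_6 = (1654 - 40^2)/54 = 54/54 = 1, a_6 = floor((40 + 40)/1) = 80.
  m_7 = 1*80 - 40 = 40, d_7 = (1654 - 40^2)/1 = 54/1 = 54: (m_7, d_7) = (m_1, d_1) = (40, 54), so from here the quotients repeat a_1, ..., a_6; the period length is 6.
Hence the expansion of sqrt(1654) is a_0 = 40 followed by the repeating block 1, 2, 40, 2, 1, 80 (period 6).

[40; (1, 2, 40, 2, 1, 80)]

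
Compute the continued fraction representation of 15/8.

Run the Euclidean algorithm on 15 and 8; the successive quotients are the partial quotients a_0, a_1, ... (each step inverts the fractional part left over by the previous one):
  15 = 1*8 + 7, so a_0 = 1.
  8 = 1*7 + 1, so a_1 = 1.
  7 = 7*1 + 0, so a_2 = 7.
The remainder reaches 0 after 3 divisions, so the expansion has 3 partial quotients, read off in order.

[1; 1, 7]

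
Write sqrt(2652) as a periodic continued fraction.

[51; (2, 102)]

Write x_i = (sqrt(2652) + m_i)/d_i with (m_0, d_0) = (0, 1). a_0 = floor(sqrt(2652)) = 51, since 51^2 = 2601 <= 2652 < 2704 = 52^2.
Iterate m_{i+1} = d_i*a_i - m_i, d_{i+1} = (2652 - m_{i+1}^2)/d_i, a_{i+1} = floor((a_0 + m_{i+1})/d_{i+1}):
  m_1 = 1*51 - 0 = 51, d_1 = (2652 - 51^2)/1 = 51/1 = 51, a_1 = floor((51 + 51)/51) = 2.
  m_2 = 51*2 - 51 = 51, d_2 = (2652 - 51^2)/51 = 51/51 = 1, a_2 = floor((51 + 51)/1) = 102.
  m_3 = 1*102 - 51 = 51, d_3 = (2652 - 51^2)/1 = 51/1 = 51: (m_3, d_3) = (m_1, d_1) = (51, 51), so from here the quotients repeat a_1, a_2; the period length is 2.
Hence the expansion of sqrt(2652) is a_0 = 51 followed by the repeating block 2, 102 (period 2).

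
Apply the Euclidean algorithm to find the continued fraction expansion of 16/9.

[1; 1, 3, 2]

Run the Euclidean algorithm on 16 and 9; the successive quotients are the partial quotients a_0, a_1, ... (each step inverts the fractional part left over by the previous one):
  16 = 1*9 + 7, so a_0 = 1.
  9 = 1*7 + 2, so a_1 = 1.
  7 = 3*2 + 1, so a_2 = 3.
  2 = 2*1 + 0, so a_3 = 2.
The remainder reaches 0 after 4 divisions, so the expansion has 4 partial quotients, read off in order.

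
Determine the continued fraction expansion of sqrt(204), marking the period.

Write x_i = (sqrt(204) + m_i)/d_i with (m_0, d_0) = (0, 1). a_0 = floor(sqrt(204)) = 14, since 14^2 = 196 <= 204 < 225 = 15^2.
Iterate m_{i+1} = d_i*a_i - m_i, d_{i+1} = (204 - m_{i+1}^2)/d_i, a_{i+1} = floor((a_0 + m_{i+1})/d_{i+1}):
  m_1 = 1*14 - 0 = 14, d_1 = (204 - 14^2)/1 = 8/1 = 8, a_1 = floor((14 + 14)/8) = 3.
  m_2 = 8*3 - 14 = 10, d_2 = (204 - 10^2)/8 = 104/8 = 13, a_2 = floor((14 + 10)/13) = 1.
  m_3 = 13*1 - 10 = 3, d_3 = (204 - 3^2)/13 = 195/13 = 15, a_3 = floor((14 + 3)/15) = 1.
  m_4 = 15*1 - 3 = 12, d_4 = (204 - 12^2)/15 = 60/15 = 4, a_4 = floor((14 + 12)/4) = 6.
  m_5 = 4*6 - 12 = 12, d_5 = (204 - 12^2)/4 = 60/4 = 15, a_5 = floor((14 + 12)/15) = 1.
  m_6 = 15*1 - 12 = 3, d_6 = (204 - 3^2)/15 = 195/15 = 13, a_6 = floor((14 + 3)/13) = 1.
  m_7 = 13*1 - 3 = 10, d_7 = (204 - 10^2)/13 = 104/13 = 8, a_7 = floor((14 + 10)/8) = 3.
  m_8 = 8*3 - 10 = 14, d_8 = (204 - 14^2)/8 = 8/8 = 1, a_8 = floor((14 + 14)/1) = 28.
  m_9 = 1*28 - 14 = 14, d_9 = (204 - 14^2)/1 = 8/1 = 8: (m_9, d_9) = (m_1, d_1) = (14, 8), so from here the quotients repeat a_1, ..., a_8; the period length is 8.
Hence the expansion of sqrt(204) is a_0 = 14 followed by the repeating block 3, 1, 1, 6, 1, 1, 3, 28 (period 8).

[14; (3, 1, 1, 6, 1, 1, 3, 28)]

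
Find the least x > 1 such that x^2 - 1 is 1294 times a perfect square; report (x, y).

(x, y) = (1295, 36)

First expand sqrt(1294) as a continued fraction. With x_i = (sqrt(1294) + m_i)/d_i and (m_0, d_0) = (0, 1): a_0 = floor(sqrt(1294)) = 35, since 35^2 = 1225 <= 1294 < 1296 = 36^2.
Iterate m_{i+1} = d_i*a_i - m_i, d_{i+1} = (1294 - m_{i+1}^2)/d_i, a_{i+1} = floor((a_0 + m_{i+1})/d_{i+1}):
  m_1 = 1*35 - 0 = 35, d_1 = (1294 - 35^2)/1 = 69/1 = 69, a_1 = floor((35 + 35)/69) = 1.
  m_2 = 69*1 - 35 = 34, d_2 = (1294 - 34^2)/69 = 138/69 = 2, a_2 = floor((35 + 34)/2) = 34.
  m_3 = 2*34 - 34 = 34, d_3 = (1294 - 34^2)/2 = 138/2 = 69, a_3 = floor((35 + 34)/69) = 1.
  m_4 = 69*1 - 34 = 35, d_4 = (1294 - 35^2)/69 = 69/69 = 1, a_4 = floor((35 + 35)/1) = 70.
  m_5 = 1*70 - 35 = 35, d_5 = (1294 - 35^2)/1 = 69/1 = 69: (m_5, d_5) = (m_1, d_1) = (35, 69), so from here the quotients repeat a_1, ..., a_4; the period length is 4.
So sqrt(1294) = [35; (1, 34, 1, 70)] with period length k = 4.
k is even, so the fundamental solution of x^2 - 1294y^2 = 1 is (p_{k-1}, q_{k-1}) = (p_3, q_3); compute convergents through index 3.
Convergents (p_i = a_i*p_{i-1} + p_{i-2}, q_i = a_i*q_{i-1} + q_{i-2} with p_{-2}=0, p_{-1}=1, q_{-2}=1, q_{-1}=0):
  i=0: a_0=35, p_0 = 35*1 + 0 = 35, q_0 = 35*0 + 1 = 1.
  i=1: a_1=1, p_1 = 1*35 + 1 = 36, q_1 = 1*1 + 0 = 1.
  i=2: a_2=34, p_2 = 34*36 + 35 = 1259, q_2 = 34*1 + 1 = 35.
  i=3: a_3=1, p_3 = 1*1259 + 36 = 1295, q_3 = 1*35 + 1 = 36.
Check: 1295^2 - 1294*36^2 = 1677025 - 1677024 = 1, so (x, y) = (1295, 36) solves the equation, and by the theorem it is the least positive solution.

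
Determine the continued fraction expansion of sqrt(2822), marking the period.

Write x_i = (sqrt(2822) + m_i)/d_i with (m_0, d_0) = (0, 1). a_0 = floor(sqrt(2822)) = 53, since 53^2 = 2809 <= 2822 < 2916 = 54^2.
Iterate m_{i+1} = d_i*a_i - m_i, d_{i+1} = (2822 - m_{i+1}^2)/d_i, a_{i+1} = floor((a_0 + m_{i+1})/d_{i+1}):
  m_1 = 1*53 - 0 = 53, d_1 = (2822 - 53^2)/1 = 13/1 = 13, a_1 = floor((53 + 53)/13) = 8.
  m_2 = 13*8 - 53 = 51, d_2 = (2822 - 51^2)/13 = 221/13 = 17, a_2 = floor((53 + 51)/17) = 6.
  m_3 = 17*6 - 51 = 51, d_3 = (2822 - 51^2)/17 = 221/17 = 13, a_3 = floor((53 + 51)/13) = 8.
  m_4 = 13*8 - 51 = 53, d_4 = (2822 - 53^2)/13 = 13/13 = 1, a_4 = floor((53 + 53)/1) = 106.
  m_5 = 1*106 - 53 = 53, d_5 = (2822 - 53^2)/1 = 13/1 = 13: (m_5, d_5) = (m_1, d_1) = (53, 13), so from here the quotients repeat a_1, ..., a_4; the period length is 4.
Hence the expansion of sqrt(2822) is a_0 = 53 followed by the repeating block 8, 6, 8, 106 (period 4).

[53; (8, 6, 8, 106)]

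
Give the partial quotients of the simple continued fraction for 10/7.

Run the Euclidean algorithm on 10 and 7; the successive quotients are the partial quotients a_0, a_1, ... (each step inverts the fractional part left over by the previous one):
  10 = 1*7 + 3, so a_0 = 1.
  7 = 2*3 + 1, so a_1 = 2.
  3 = 3*1 + 0, so a_2 = 3.
The remainder reaches 0 after 3 divisions, so the expansion has 3 partial quotients, read off in order.

[1; 2, 3]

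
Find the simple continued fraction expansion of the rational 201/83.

[2; 2, 2, 1, 2, 4]

Run the Euclidean algorithm on 201 and 83; the successive quotients are the partial quotients a_0, a_1, ... (each step inverts the fractional part left over by the previous one):
  201 = 2*83 + 35, so a_0 = 2.
  83 = 2*35 + 13, so a_1 = 2.
  35 = 2*13 + 9, so a_2 = 2.
  13 = 1*9 + 4, so a_3 = 1.
  9 = 2*4 + 1, so a_4 = 2.
  4 = 4*1 + 0, so a_5 = 4.
The remainder reaches 0 after 6 divisions, so the expansion has 6 partial quotients, read off in order.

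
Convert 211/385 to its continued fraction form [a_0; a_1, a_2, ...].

Run the Euclidean algorithm on 211 and 385; the successive quotients are the partial quotients a_0, a_1, ... (each step inverts the fractional part left over by the previous one):
  211 = 0*385 + 211, so a_0 = 0.
  385 = 1*211 + 174, so a_1 = 1.
  211 = 1*174 + 37, so a_2 = 1.
  174 = 4*37 + 26, so a_3 = 4.
  37 = 1*26 + 11, so a_4 = 1.
  26 = 2*11 + 4, so a_5 = 2.
  11 = 2*4 + 3, so a_6 = 2.
  4 = 1*3 + 1, so a_7 = 1.
  3 = 3*1 + 0, so a_8 = 3.
The remainder reaches 0 after 9 divisions, so the expansion has 9 partial quotients, read off in order.

[0; 1, 1, 4, 1, 2, 2, 1, 3]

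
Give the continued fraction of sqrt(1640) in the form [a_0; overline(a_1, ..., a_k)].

[40; overline(2, 80)]

Write x_i = (sqrt(1640) + m_i)/d_i with (m_0, d_0) = (0, 1). a_0 = floor(sqrt(1640)) = 40, since 40^2 = 1600 <= 1640 < 1681 = 41^2.
Iterate m_{i+1} = d_i*a_i - m_i, d_{i+1} = (1640 - m_{i+1}^2)/d_i, a_{i+1} = floor((a_0 + m_{i+1})/d_{i+1}):
  m_1 = 1*40 - 0 = 40, d_1 = (1640 - 40^2)/1 = 40/1 = 40, a_1 = floor((40 + 40)/40) = 2.
  m_2 = 40*2 - 40 = 40, d_2 = (1640 - 40^2)/40 = 40/40 = 1, a_2 = floor((40 + 40)/1) = 80.
  m_3 = 1*80 - 40 = 40, d_3 = (1640 - 40^2)/1 = 40/1 = 40: (m_3, d_3) = (m_1, d_1) = (40, 40), so from here the quotients repeat a_1, a_2; the period length is 2.
Hence the expansion of sqrt(1640) is a_0 = 40 followed by the repeating block 2, 80 (period 2).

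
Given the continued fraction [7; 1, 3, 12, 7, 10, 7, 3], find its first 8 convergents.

Using the convergent recurrence p_i = a_i*p_{i-1} + p_{i-2}, q_i = a_i*q_{i-1} + q_{i-2} with p_{-2}=0, p_{-1}=1, q_{-2}=1, q_{-1}=0:
  i=0: a_0=7, p_0 = 7*1 + 0 = 7, q_0 = 7*0 + 1 = 1.
  i=1: a_1=1, p_1 = 1*7 + 1 = 8, q_1 = 1*1 + 0 = 1.
  i=2: a_2=3, p_2 = 3*8 + 7 = 31, q_2 = 3*1 + 1 = 4.
  i=3: a_3=12, p_3 = 12*31 + 8 = 380, q_3 = 12*4 + 1 = 49.
  i=4: a_4=7, p_4 = 7*380 + 31 = 2691, q_4 = 7*49 + 4 = 347.
  i=5: a_5=10, p_5 = 10*2691 + 380 = 27290, q_5 = 10*347 + 49 = 3519.
  i=6: a_6=7, p_6 = 7*27290 + 2691 = 193721, q_6 = 7*3519 + 347 = 24980.
  i=7: a_7=3, p_7 = 3*193721 + 27290 = 608453, q_7 = 3*24980 + 3519 = 78459.

7/1, 8/1, 31/4, 380/49, 2691/347, 27290/3519, 193721/24980, 608453/78459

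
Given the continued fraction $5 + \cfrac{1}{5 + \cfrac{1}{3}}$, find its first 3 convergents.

Using the convergent recurrence p_i = a_i*p_{i-1} + p_{i-2}, q_i = a_i*q_{i-1} + q_{i-2} with p_{-2}=0, p_{-1}=1, q_{-2}=1, q_{-1}=0:
  i=0: a_0=5, p_0 = 5*1 + 0 = 5, q_0 = 5*0 + 1 = 1.
  i=1: a_1=5, p_1 = 5*5 + 1 = 26, q_1 = 5*1 + 0 = 5.
  i=2: a_2=3, p_2 = 3*26 + 5 = 83, q_2 = 3*5 + 1 = 16.

5/1, 26/5, 83/16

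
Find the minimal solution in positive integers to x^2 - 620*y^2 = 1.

First expand sqrt(620) as a continued fraction. With x_i = (sqrt(620) + m_i)/d_i and (m_0, d_0) = (0, 1): a_0 = floor(sqrt(620)) = 24, since 24^2 = 576 <= 620 < 625 = 25^2.
Iterate m_{i+1} = d_i*a_i - m_i, d_{i+1} = (620 - m_{i+1}^2)/d_i, a_{i+1} = floor((a_0 + m_{i+1})/d_{i+1}):
  m_1 = 1*24 - 0 = 24, d_1 = (620 - 24^2)/1 = 44/1 = 44, a_1 = floor((24 + 24)/44) = 1.
  m_2 = 44*1 - 24 = 20, d_2 = (620 - 20^2)/44 = 220/44 = 5, a_2 = floor((24 + 20)/5) = 8.
  m_3 = 5*8 - 20 = 20, d_3 = (620 - 20^2)/5 = 220/5 = 44, a_3 = floor((24 + 20)/44) = 1.
  m_4 = 44*1 - 20 = 24, d_4 = (620 - 24^2)/44 = 44/44 = 1, a_4 = floor((24 + 24)/1) = 48.
  m_5 = 1*48 - 24 = 24, d_5 = (620 - 24^2)/1 = 44/1 = 44: (m_5, d_5) = (m_1, d_1) = (24, 44), so from here the quotients repeat a_1, ..., a_4; the period length is 4.
So sqrt(620) = [24; (1, 8, 1, 48)] with period length k = 4.
k is even, so the fundamental solution of x^2 - 620y^2 = 1 is (p_{k-1}, q_{k-1}) = (p_3, q_3); compute convergents through index 3.
Convergents (p_i = a_i*p_{i-1} + p_{i-2}, q_i = a_i*q_{i-1} + q_{i-2} with p_{-2}=0, p_{-1}=1, q_{-2}=1, q_{-1}=0):
  i=0: a_0=24, p_0 = 24*1 + 0 = 24, q_0 = 24*0 + 1 = 1.
  i=1: a_1=1, p_1 = 1*24 + 1 = 25, q_1 = 1*1 + 0 = 1.
  i=2: a_2=8, p_2 = 8*25 + 24 = 224, q_2 = 8*1 + 1 = 9.
  i=3: a_3=1, p_3 = 1*224 + 25 = 249, q_3 = 1*9 + 1 = 10.
Check: 249^2 - 620*10^2 = 62001 - 62000 = 1, so (x, y) = (249, 10) solves the equation, and by the theorem it is the least positive solution.

(x, y) = (249, 10)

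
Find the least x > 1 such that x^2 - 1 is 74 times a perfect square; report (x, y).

First expand sqrt(74) as a continued fraction. With x_i = (sqrt(74) + m_i)/d_i and (m_0, d_0) = (0, 1): a_0 = floor(sqrt(74)) = 8, since 8^2 = 64 <= 74 < 81 = 9^2.
Iterate m_{i+1} = d_i*a_i - m_i, d_{i+1} = (74 - m_{i+1}^2)/d_i, a_{i+1} = floor((a_0 + m_{i+1})/d_{i+1}):
  m_1 = 1*8 - 0 = 8, d_1 = (74 - 8^2)/1 = 10/1 = 10, a_1 = floor((8 + 8)/10) = 1.
  m_2 = 10*1 - 8 = 2, d_2 = (74 - 2^2)/10 = 70/10 = 7, a_2 = floor((8 + 2)/7) = 1.
  m_3 = 7*1 - 2 = 5, d_3 = (74 - 5^2)/7 = 49/7 = 7, a_3 = floor((8 + 5)/7) = 1.
  m_4 = 7*1 - 5 = 2, d_4 = (74 - 2^2)/7 = 70/7 = 10, a_4 = floor((8 + 2)/10) = 1.
  m_5 = 10*1 - 2 = 8, d_5 = (74 - 8^2)/10 = 10/10 = 1, a_5 = floor((8 + 8)/1) = 16.
  m_6 = 1*16 - 8 = 8, d_6 = (74 - 8^2)/1 = 10/1 = 10: (m_6, d_6) = (m_1, d_1) = (8, 10), so from here the quotients repeat a_1, ..., a_5; the period length is 5.
So sqrt(74) = [8; (1, 1, 1, 1, 16)] with period length k = 5.
k is odd, so (p_{k-1}, q_{k-1}) only solves x^2 - 74y^2 = -1 and the fundamental solution of x^2 - 74y^2 = 1 is (p_{2k-1}, q_{2k-1}) = (p_9, q_9); compute convergents through index 9, running through the period twice.
Convergents (p_i = a_i*p_{i-1} + p_{i-2}, q_i = a_i*q_{i-1} + q_{i-2} with p_{-2}=0, p_{-1}=1, q_{-2}=1, q_{-1}=0):
  i=0: a_0=8, p_0 = 8*1 + 0 = 8, q_0 = 8*0 + 1 = 1.
  i=1: a_1=1, p_1 = 1*8 + 1 = 9, q_1 = 1*1 + 0 = 1.
  i=2: a_2=1, p_2 = 1*9 + 8 = 17, q_2 = 1*1 + 1 = 2.
  i=3: a_3=1, p_3 = 1*17 + 9 = 26, q_3 = 1*2 + 1 = 3.
  i=4: a_4=1, p_4 = 1*26 + 17 = 43, q_4 = 1*3 + 2 = 5.
  i=5: a_5=16, p_5 = 16*43 + 26 = 714, q_5 = 16*5 + 3 = 83.
  i=6: a_6=1, p_6 = 1*714 + 43 = 757, q_6 = 1*83 + 5 = 88.
  i=7: a_7=1, p_7 = 1*757 + 714 = 1471, q_7 = 1*88 + 83 = 171.
  i=8: a_8=1, p_8 = 1*1471 + 757 = 2228, q_8 = 1*171 + 88 = 259.
  i=9: a_9=1, p_9 = 1*2228 + 1471 = 3699, q_9 = 1*259 + 171 = 430.
Indeed p_4^2 - 74*q_4^2 = 1849 - 1850 = -1, not +1.
Check: 3699^2 - 74*430^2 = 13682601 - 13682600 = 1, so (x, y) = (3699, 430) solves the equation, and by the theorem it is the least positive solution.

(x, y) = (3699, 430)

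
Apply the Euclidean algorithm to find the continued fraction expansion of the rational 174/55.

Run the Euclidean algorithm on 174 and 55; the successive quotients are the partial quotients a_0, a_1, ... (each step inverts the fractional part left over by the previous one):
  174 = 3*55 + 9, so a_0 = 3.
  55 = 6*9 + 1, so a_1 = 6.
  9 = 9*1 + 0, so a_2 = 9.
The remainder reaches 0 after 3 divisions, so the expansion has 3 partial quotients, read off in order.

[3; 6, 9]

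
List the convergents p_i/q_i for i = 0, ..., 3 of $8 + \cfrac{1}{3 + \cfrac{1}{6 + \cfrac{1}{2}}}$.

8/1, 25/3, 158/19, 341/41

Using the convergent recurrence p_i = a_i*p_{i-1} + p_{i-2}, q_i = a_i*q_{i-1} + q_{i-2} with p_{-2}=0, p_{-1}=1, q_{-2}=1, q_{-1}=0:
  i=0: a_0=8, p_0 = 8*1 + 0 = 8, q_0 = 8*0 + 1 = 1.
  i=1: a_1=3, p_1 = 3*8 + 1 = 25, q_1 = 3*1 + 0 = 3.
  i=2: a_2=6, p_2 = 6*25 + 8 = 158, q_2 = 6*3 + 1 = 19.
  i=3: a_3=2, p_3 = 2*158 + 25 = 341, q_3 = 2*19 + 3 = 41.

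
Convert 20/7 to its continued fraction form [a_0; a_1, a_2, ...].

[2; 1, 6]

Run the Euclidean algorithm on 20 and 7; the successive quotients are the partial quotients a_0, a_1, ... (each step inverts the fractional part left over by the previous one):
  20 = 2*7 + 6, so a_0 = 2.
  7 = 1*6 + 1, so a_1 = 1.
  6 = 6*1 + 0, so a_2 = 6.
The remainder reaches 0 after 3 divisions, so the expansion has 3 partial quotients, read off in order.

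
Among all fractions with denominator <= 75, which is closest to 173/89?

138/71

Expand x = 173/89 as a continued fraction with the Euclidean algorithm:
  173 = 1*89 + 84, so a_0 = 1.
  89 = 1*84 + 5, so a_1 = 1.
  84 = 16*5 + 4, so a_2 = 16.
  5 = 1*4 + 1, so a_3 = 1.
  4 = 4*1 + 0, so a_4 = 4.
so x = [1; 1, 16, 1, 4].
Convergents (p_i = a_i*p_{i-1} + p_{i-2}, q_i = a_i*q_{i-1} + q_{i-2} with p_{-2}=0, p_{-1}=1, q_{-2}=1, q_{-1}=0), until the denominator exceeds 75:
  i=0: a_0=1, p_0 = 1*1 + 0 = 1, q_0 = 1*0 + 1 = 1.
  i=1: a_1=1, p_1 = 1*1 + 1 = 2, q_1 = 1*1 + 0 = 1.
  i=2: a_2=16, p_2 = 16*2 + 1 = 33, q_2 = 16*1 + 1 = 17.
  i=3: a_3=1, p_3 = 1*33 + 2 = 35, q_3 = 1*17 + 1 = 18.
  i=4: a_4=4, p_4 = 4*35 + 33 = 173, q_4 = 4*18 + 17 = 89.
q_4 = 89 > 75, so the last convergent with denominator <= 75 is p_3/q_3 = 35/18.
The closest fraction with denominator <= 75 is either p_3/q_3 or the intermediate fraction (k*p_3 + p_2)/(k*q_3 + q_2) with the largest k >= 1 whose denominator stays <= 75; these approach x as k grows, and every other convergent or intermediate fraction in range is farther away.
Largest k: floor((75 - q_2)/q_3) = floor((75 - 17)/18) = 3.
That gives (3*35 + 33)/(3*18 + 17) = 138/71.
Compare the errors: |x - 35/18| = |173*18 - 35*89|/(89*18) = 1/1602, and |x - 138/71| = |173*71 - 138*89|/(89*71) = 1/6319.
Cross-multiplying, 1*1602 = 1602 < 6319 = 1*6319, so 1/6319 is smaller: the intermediate fraction 138/71 is closer to x than 35/18.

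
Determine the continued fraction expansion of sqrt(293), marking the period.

[17; (8, 1, 1, 8, 34)]

Write x_i = (sqrt(293) + m_i)/d_i with (m_0, d_0) = (0, 1). a_0 = floor(sqrt(293)) = 17, since 17^2 = 289 <= 293 < 324 = 18^2.
Iterate m_{i+1} = d_i*a_i - m_i, d_{i+1} = (293 - m_{i+1}^2)/d_i, a_{i+1} = floor((a_0 + m_{i+1})/d_{i+1}):
  m_1 = 1*17 - 0 = 17, d_1 = (293 - 17^2)/1 = 4/1 = 4, a_1 = floor((17 + 17)/4) = 8.
  m_2 = 4*8 - 17 = 15, d_2 = (293 - 15^2)/4 = 68/4 = 17, a_2 = floor((17 + 15)/17) = 1.
  m_3 = 17*1 - 15 = 2, d_3 = (293 - 2^2)/17 = 289/17 = 17, a_3 = floor((17 + 2)/17) = 1.
  m_4 = 17*1 - 2 = 15, d_4 = (293 - 15^2)/17 = 68/17 = 4, a_4 = floor((17 + 15)/4) = 8.
  m_5 = 4*8 - 15 = 17, d_5 = (293 - 17^2)/4 = 4/4 = 1, a_5 = floor((17 + 17)/1) = 34.
  m_6 = 1*34 - 17 = 17, d_6 = (293 - 17^2)/1 = 4/1 = 4: (m_6, d_6) = (m_1, d_1) = (17, 4), so from here the quotients repeat a_1, ..., a_5; the period length is 5.
Hence the expansion of sqrt(293) is a_0 = 17 followed by the repeating block 8, 1, 1, 8, 34 (period 5).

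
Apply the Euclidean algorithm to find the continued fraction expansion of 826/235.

[3; 1, 1, 16, 3, 2]

Run the Euclidean algorithm on 826 and 235; the successive quotients are the partial quotients a_0, a_1, ... (each step inverts the fractional part left over by the previous one):
  826 = 3*235 + 121, so a_0 = 3.
  235 = 1*121 + 114, so a_1 = 1.
  121 = 1*114 + 7, so a_2 = 1.
  114 = 16*7 + 2, so a_3 = 16.
  7 = 3*2 + 1, so a_4 = 3.
  2 = 2*1 + 0, so a_5 = 2.
The remainder reaches 0 after 6 divisions, so the expansion has 6 partial quotients, read off in order.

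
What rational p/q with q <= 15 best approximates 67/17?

Expand x = 67/17 as a continued fraction with the Euclidean algorithm:
  67 = 3*17 + 16, so a_0 = 3.
  17 = 1*16 + 1, so a_1 = 1.
  16 = 16*1 + 0, so a_2 = 16.
so x = [3; 1, 16].
Convergents (p_i = a_i*p_{i-1} + p_{i-2}, q_i = a_i*q_{i-1} + q_{i-2} with p_{-2}=0, p_{-1}=1, q_{-2}=1, q_{-1}=0), until the denominator exceeds 15:
  i=0: a_0=3, p_0 = 3*1 + 0 = 3, q_0 = 3*0 + 1 = 1.
  i=1: a_1=1, p_1 = 1*3 + 1 = 4, q_1 = 1*1 + 0 = 1.
  i=2: a_2=16, p_2 = 16*4 + 3 = 67, q_2 = 16*1 + 1 = 17.
q_2 = 17 > 15, so the last convergent with denominator <= 15 is p_1/q_1 = 4/1.
The closest fraction with denominator <= 15 is either p_1/q_1 or the intermediate fraction (k*p_1 + p_0)/(k*q_1 + q_0) with the largest k >= 1 whose denominator stays <= 15; these approach x as k grows, and every other convergent or intermediate fraction in range is farther away.
Largest k: floor((15 - q_0)/q_1) = floor((15 - 1)/1) = 14.
That gives (14*4 + 3)/(14*1 + 1) = 59/15.
Compare the errors: |x - 4/1| = |67*1 - 4*17|/(17*1) = 1/17, and |x - 59/15| = |67*15 - 59*17|/(17*15) = 2/255.
Cross-multiplying, 2*17 = 34 < 255 = 1*255, so 2/255 is smaller: the intermediate fraction 59/15 is closer to x than 4/1.

59/15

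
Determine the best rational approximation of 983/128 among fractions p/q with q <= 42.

192/25

Expand x = 983/128 as a continued fraction with the Euclidean algorithm:
  983 = 7*128 + 87, so a_0 = 7.
  128 = 1*87 + 41, so a_1 = 1.
  87 = 2*41 + 5, so a_2 = 2.
  41 = 8*5 + 1, so a_3 = 8.
  5 = 5*1 + 0, so a_4 = 5.
so x = [7; 1, 2, 8, 5].
Convergents (p_i = a_i*p_{i-1} + p_{i-2}, q_i = a_i*q_{i-1} + q_{i-2} with p_{-2}=0, p_{-1}=1, q_{-2}=1, q_{-1}=0), until the denominator exceeds 42:
  i=0: a_0=7, p_0 = 7*1 + 0 = 7, q_0 = 7*0 + 1 = 1.
  i=1: a_1=1, p_1 = 1*7 + 1 = 8, q_1 = 1*1 + 0 = 1.
  i=2: a_2=2, p_2 = 2*8 + 7 = 23, q_2 = 2*1 + 1 = 3.
  i=3: a_3=8, p_3 = 8*23 + 8 = 192, q_3 = 8*3 + 1 = 25.
  i=4: a_4=5, p_4 = 5*192 + 23 = 983, q_4 = 5*25 + 3 = 128.
q_4 = 128 > 42, so the last convergent with denominator <= 42 is p_3/q_3 = 192/25.
The closest fraction with denominator <= 42 is either p_3/q_3 or the intermediate fraction (k*p_3 + p_2)/(k*q_3 + q_2) with the largest k >= 1 whose denominator stays <= 42; these approach x as k grows, and every other convergent or intermediate fraction in range is farther away.
Largest k: floor((42 - q_2)/q_3) = floor((42 - 3)/25) = 1.
That gives (1*192 + 23)/(1*25 + 3) = 215/28.
Compare the errors: |x - 192/25| = |983*25 - 192*128|/(128*25) = 1/3200, and |x - 215/28| = |983*28 - 215*128|/(128*28) = 4/3584.
Cross-multiplying, 1*3584 = 3584 < 12800 = 4*3200, so 1/3200 is smaller: the convergent 192/25 is closer to x than 215/28.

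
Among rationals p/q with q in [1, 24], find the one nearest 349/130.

Expand x = 349/130 as a continued fraction with the Euclidean algorithm:
  349 = 2*130 + 89, so a_0 = 2.
  130 = 1*89 + 41, so a_1 = 1.
  89 = 2*41 + 7, so a_2 = 2.
  41 = 5*7 + 6, so a_3 = 5.
  7 = 1*6 + 1, so a_4 = 1.
  6 = 6*1 + 0, so a_5 = 6.
so x = [2; 1, 2, 5, 1, 6].
Convergents (p_i = a_i*p_{i-1} + p_{i-2}, q_i = a_i*q_{i-1} + q_{i-2} with p_{-2}=0, p_{-1}=1, q_{-2}=1, q_{-1}=0), until the denominator exceeds 24:
  i=0: a_0=2, p_0 = 2*1 + 0 = 2, q_0 = 2*0 + 1 = 1.
  i=1: a_1=1, p_1 = 1*2 + 1 = 3, q_1 = 1*1 + 0 = 1.
  i=2: a_2=2, p_2 = 2*3 + 2 = 8, q_2 = 2*1 + 1 = 3.
  i=3: a_3=5, p_3 = 5*8 + 3 = 43, q_3 = 5*3 + 1 = 16.
  i=4: a_4=1, p_4 = 1*43 + 8 = 51, q_4 = 1*16 + 3 = 19.
  i=5: a_5=6, p_5 = 6*51 + 43 = 349, q_5 = 6*19 + 16 = 130.
q_5 = 130 > 24, so the last convergent with denominator <= 24 is p_4/q_4 = 51/19.
The closest fraction with denominator <= 24 is either p_4/q_4 or the intermediate fraction (k*p_4 + p_3)/(k*q_4 + q_3) with the largest k >= 1 whose denominator stays <= 24; these approach x as k grows, and every other convergent or intermediate fraction in range is farther away.
Largest k: floor((24 - q_3)/q_4) = floor((24 - 16)/19) = 0.
Since k = 0, no intermediate fraction beyond p_4/q_4 has denominator <= 24, so the convergent 51/19 is the closest (its error is |349*19 - 51*130|/(130*19) = 1/2470).

51/19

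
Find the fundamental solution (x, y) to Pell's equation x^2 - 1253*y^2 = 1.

First expand sqrt(1253) as a continued fraction. With x_i = (sqrt(1253) + m_i)/d_i and (m_0, d_0) = (0, 1): a_0 = floor(sqrt(1253)) = 35, since 35^2 = 1225 <= 1253 < 1296 = 36^2.
Iterate m_{i+1} = d_i*a_i - m_i, d_{i+1} = (1253 - m_{i+1}^2)/d_i, a_{i+1} = floor((a_0 + m_{i+1})/d_{i+1}):
  m_1 = 1*35 - 0 = 35, d_1 = (1253 - 35^2)/1 = 28/1 = 28, a_1 = floor((35 + 35)/28) = 2.
  m_2 = 28*2 - 35 = 21, d_2 = (1253 - 21^2)/28 = 812/28 = 29, a_2 = floor((35 + 21)/29) = 1.
  m_3 = 29*1 - 21 = 8, d_3 = (1253 - 8^2)/29 = 1189/29 = 41, a_3 = floor((35 + 8)/41) = 1.
  m_4 = 41*1 - 8 = 33, d_4 = (1253 - 33^2)/41 = 164/41 = 4, a_4 = floor((35 + 33)/4) = 17.
  m_5 = 4*17 - 33 = 35, d_5 = (1253 - 35^2)/4 = 28/4 = 7, a_5 = floor((35 + 35)/7) = 10.
  m_6 = 7*10 - 35 = 35, d_6 = (1253 - 35^2)/7 = 28/7 = 4, a_6 = floor((35 + 35)/4) = 17.
  m_7 = 4*17 - 35 = 33, d_7 = (1253 - 33^2)/4 = 164/4 = 41, a_7 = floor((35 + 33)/41) = 1.
  m_8 = 41*1 - 33 = 8, d_8 = (1253 - 8^2)/41 = 1189/41 = 29, a_8 = floor((35 + 8)/29) = 1.
  m_9 = 29*1 - 8 = 21, d_9 = (1253 - 21^2)/29 = 812/29 = 28, a_9 = floor((35 + 21)/28) = 2.
  m_10 = 28*2 - 21 = 35, d_10 = (1253 - 35^2)/28 = 28/28 = 1, a_10 = floor((35 + 35)/1) = 70.
  m_11 = 1*70 - 35 = 35, d_11 = (1253 - 35^2)/1 = 28/1 = 28: (m_11, d_11) = (m_1, d_1) = (35, 28), so from here the quotients repeat a_1, ..., a_10; the period length is 10.
So sqrt(1253) = [35; (2, 1, 1, 17, 10, 17, 1, 1, 2, 70)] with period length k = 10.
k is even, so the fundamental solution of x^2 - 1253y^2 = 1 is (p_{k-1}, q_{k-1}) = (p_9, q_9); compute convergents through index 9.
Convergents (p_i = a_i*p_{i-1} + p_{i-2}, q_i = a_i*q_{i-1} + q_{i-2} with p_{-2}=0, p_{-1}=1, q_{-2}=1, q_{-1}=0):
  i=0: a_0=35, p_0 = 35*1 + 0 = 35, q_0 = 35*0 + 1 = 1.
  i=1: a_1=2, p_1 = 2*35 + 1 = 71, q_1 = 2*1 + 0 = 2.
  i=2: a_2=1, p_2 = 1*71 + 35 = 106, q_2 = 1*2 + 1 = 3.
  i=3: a_3=1, p_3 = 1*106 + 71 = 177, q_3 = 1*3 + 2 = 5.
  i=4: a_4=17, p_4 = 17*177 + 106 = 3115, q_4 = 17*5 + 3 = 88.
  i=5: a_5=10, p_5 = 10*3115 + 177 = 31327, q_5 = 10*88 + 5 = 885.
  i=6: a_6=17, p_6 = 17*31327 + 3115 = 535674, q_6 = 17*885 + 88 = 15133.
  i=7: a_7=1, p_7 = 1*535674 + 31327 = 567001, q_7 = 1*15133 + 885 = 16018.
  i=8: a_8=1, p_8 = 1*567001 + 535674 = 1102675, q_8 = 1*16018 + 15133 = 31151.
  i=9: a_9=2, p_9 = 2*1102675 + 567001 = 2772351, q_9 = 2*31151 + 16018 = 78320.
Check: 2772351^2 - 1253*78320^2 = 7685930067201 - 7685930067200 = 1, so (x, y) = (2772351, 78320) solves the equation, and by the theorem it is the least positive solution.

(x, y) = (2772351, 78320)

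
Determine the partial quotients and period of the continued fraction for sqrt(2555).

[50; (1, 1, 4, 1, 4, 1, 1, 100)]

Write x_i = (sqrt(2555) + m_i)/d_i with (m_0, d_0) = (0, 1). a_0 = floor(sqrt(2555)) = 50, since 50^2 = 2500 <= 2555 < 2601 = 51^2.
Iterate m_{i+1} = d_i*a_i - m_i, d_{i+1} = (2555 - m_{i+1}^2)/d_i, a_{i+1} = floor((a_0 + m_{i+1})/d_{i+1}):
  m_1 = 1*50 - 0 = 50, d_1 = (2555 - 50^2)/1 = 55/1 = 55, a_1 = floor((50 + 50)/55) = 1.
  m_2 = 55*1 - 50 = 5, d_2 = (2555 - 5^2)/55 = 2530/55 = 46, a_2 = floor((50 + 5)/46) = 1.
  m_3 = 46*1 - 5 = 41, d_3 = (2555 - 41^2)/46 = 874/46 = 19, a_3 = floor((50 + 41)/19) = 4.
  m_4 = 19*4 - 41 = 35, d_4 = (2555 - 35^2)/19 = 1330/19 = 70, a_4 = floor((50 + 35)/70) = 1.
  m_5 = 70*1 - 35 = 35, d_5 = (2555 - 35^2)/70 = 1330/70 = 19, a_5 = floor((50 + 35)/19) = 4.
  m_6 = 19*4 - 35 = 41, d_6 = (2555 - 41^2)/19 = 874/19 = 46, a_6 = floor((50 + 41)/46) = 1.
  m_7 = 46*1 - 41 = 5, d_7 = (2555 - 5^2)/46 = 2530/46 = 55, a_7 = floor((50 + 5)/55) = 1.
  m_8 = 55*1 - 5 = 50, d_8 = (2555 - 50^2)/55 = 55/55 = 1, a_8 = floor((50 + 50)/1) = 100.
  m_9 = 1*100 - 50 = 50, d_9 = (2555 - 50^2)/1 = 55/1 = 55: (m_9, d_9) = (m_1, d_1) = (50, 55), so from here the quotients repeat a_1, ..., a_8; the period length is 8.
Hence the expansion of sqrt(2555) is a_0 = 50 followed by the repeating block 1, 1, 4, 1, 4, 1, 1, 100 (period 8).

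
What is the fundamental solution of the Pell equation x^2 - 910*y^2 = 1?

First expand sqrt(910) as a continued fraction. With x_i = (sqrt(910) + m_i)/d_i and (m_0, d_0) = (0, 1): a_0 = floor(sqrt(910)) = 30, since 30^2 = 900 <= 910 < 961 = 31^2.
Iterate m_{i+1} = d_i*a_i - m_i, d_{i+1} = (910 - m_{i+1}^2)/d_i, a_{i+1} = floor((a_0 + m_{i+1})/d_{i+1}):
  m_1 = 1*30 - 0 = 30, d_1 = (910 - 30^2)/1 = 10/1 = 10, a_1 = floor((30 + 30)/10) = 6.
  m_2 = 10*6 - 30 = 30, d_2 = (910 - 30^2)/10 = 10/10 = 1, a_2 = floor((30 + 30)/1) = 60.
  m_3 = 1*60 - 30 = 30, d_3 = (910 - 30^2)/1 = 10/1 = 10: (m_3, d_3) = (m_1, d_1) = (30, 10), so from here the quotients repeat a_1, a_2; the period length is 2.
So sqrt(910) = [30; (6, 60)] with period length k = 2.
k is even, so the fundamental solution of x^2 - 910y^2 = 1 is (p_{k-1}, q_{k-1}) = (p_1, q_1); compute convergents through index 1.
Convergents (p_i = a_i*p_{i-1} + p_{i-2}, q_i = a_i*q_{i-1} + q_{i-2} with p_{-2}=0, p_{-1}=1, q_{-2}=1, q_{-1}=0):
  i=0: a_0=30, p_0 = 30*1 + 0 = 30, q_0 = 30*0 + 1 = 1.
  i=1: a_1=6, p_1 = 6*30 + 1 = 181, q_1 = 6*1 + 0 = 6.
Check: 181^2 - 910*6^2 = 32761 - 32760 = 1, so (x, y) = (181, 6) solves the equation, and by the theorem it is the least positive solution.

(x, y) = (181, 6)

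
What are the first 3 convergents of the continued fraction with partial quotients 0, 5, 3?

0/1, 1/5, 3/16

Using the convergent recurrence p_i = a_i*p_{i-1} + p_{i-2}, q_i = a_i*q_{i-1} + q_{i-2} with p_{-2}=0, p_{-1}=1, q_{-2}=1, q_{-1}=0:
  i=0: a_0=0, p_0 = 0*1 + 0 = 0, q_0 = 0*0 + 1 = 1.
  i=1: a_1=5, p_1 = 5*0 + 1 = 1, q_1 = 5*1 + 0 = 5.
  i=2: a_2=3, p_2 = 3*1 + 0 = 3, q_2 = 3*5 + 1 = 16.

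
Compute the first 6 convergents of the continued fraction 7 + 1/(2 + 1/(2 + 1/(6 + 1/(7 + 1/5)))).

7/1, 15/2, 37/5, 237/32, 1696/229, 8717/1177

Using the convergent recurrence p_i = a_i*p_{i-1} + p_{i-2}, q_i = a_i*q_{i-1} + q_{i-2} with p_{-2}=0, p_{-1}=1, q_{-2}=1, q_{-1}=0:
  i=0: a_0=7, p_0 = 7*1 + 0 = 7, q_0 = 7*0 + 1 = 1.
  i=1: a_1=2, p_1 = 2*7 + 1 = 15, q_1 = 2*1 + 0 = 2.
  i=2: a_2=2, p_2 = 2*15 + 7 = 37, q_2 = 2*2 + 1 = 5.
  i=3: a_3=6, p_3 = 6*37 + 15 = 237, q_3 = 6*5 + 2 = 32.
  i=4: a_4=7, p_4 = 7*237 + 37 = 1696, q_4 = 7*32 + 5 = 229.
  i=5: a_5=5, p_5 = 5*1696 + 237 = 8717, q_5 = 5*229 + 32 = 1177.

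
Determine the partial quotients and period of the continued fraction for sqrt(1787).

[42; (3, 1, 1, 1, 41, 1, 1, 1, 3, 84)]

Write x_i = (sqrt(1787) + m_i)/d_i with (m_0, d_0) = (0, 1). a_0 = floor(sqrt(1787)) = 42, since 42^2 = 1764 <= 1787 < 1849 = 43^2.
Iterate m_{i+1} = d_i*a_i - m_i, d_{i+1} = (1787 - m_{i+1}^2)/d_i, a_{i+1} = floor((a_0 + m_{i+1})/d_{i+1}):
  m_1 = 1*42 - 0 = 42, d_1 = (1787 - 42^2)/1 = 23/1 = 23, a_1 = floor((42 + 42)/23) = 3.
  m_2 = 23*3 - 42 = 27, d_2 = (1787 - 27^2)/23 = 1058/23 = 46, a_2 = floor((42 + 27)/46) = 1.
  m_3 = 46*1 - 27 = 19, d_3 = (1787 - 19^2)/46 = 1426/46 = 31, a_3 = floor((42 + 19)/31) = 1.
  m_4 = 31*1 - 19 = 12, d_4 = (1787 - 12^2)/31 = 1643/31 = 53, a_4 = floor((42 + 12)/53) = 1.
  m_5 = 53*1 - 12 = 41, d_5 = (1787 - 41^2)/53 = 106/53 = 2, a_5 = floor((42 + 41)/2) = 41.
  m_6 = 2*41 - 41 = 41, d_6 = (1787 - 41^2)/2 = 106/2 = 53, a_6 = floor((42 + 41)/53) = 1.
  m_7 = 53*1 - 41 = 12, d_7 = (1787 - 12^2)/53 = 1643/53 = 31, a_7 = floor((42 + 12)/31) = 1.
  m_8 = 31*1 - 12 = 19, d_8 = (1787 - 19^2)/31 = 1426/31 = 46, a_8 = floor((42 + 19)/46) = 1.
  m_9 = 46*1 - 19 = 27, d_9 = (1787 - 27^2)/46 = 1058/46 = 23, a_9 = floor((42 + 27)/23) = 3.
  m_10 = 23*3 - 27 = 42, d_10 = (1787 - 42^2)/23 = 23/23 = 1, a_10 = floor((42 + 42)/1) = 84.
  m_11 = 1*84 - 42 = 42, d_11 = (1787 - 42^2)/1 = 23/1 = 23: (m_11, d_11) = (m_1, d_1) = (42, 23), so from here the quotients repeat a_1, ..., a_10; the period length is 10.
Hence the expansion of sqrt(1787) is a_0 = 42 followed by the repeating block 3, 1, 1, 1, 41, 1, 1, 1, 3, 84 (period 10).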